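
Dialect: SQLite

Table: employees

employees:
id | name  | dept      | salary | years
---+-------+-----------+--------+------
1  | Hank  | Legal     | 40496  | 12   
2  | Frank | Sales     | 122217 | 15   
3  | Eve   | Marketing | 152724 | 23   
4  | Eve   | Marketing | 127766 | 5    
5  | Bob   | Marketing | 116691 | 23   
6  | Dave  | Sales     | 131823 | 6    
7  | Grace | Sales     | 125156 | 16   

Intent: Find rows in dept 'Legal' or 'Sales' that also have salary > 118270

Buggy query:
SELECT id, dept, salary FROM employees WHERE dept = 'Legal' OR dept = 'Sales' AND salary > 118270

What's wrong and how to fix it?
Bug: AND binds tighter than OR, so this parses as dept = 'Legal' OR (dept = 'Sales' AND salary > 118270)

Fix: Group the OR with parentheses (or use IN), then AND the threshold

Corrected query:
SELECT id, dept, salary FROM employees WHERE (dept = 'Legal' OR dept = 'Sales') AND salary > 118270

Result:
id | dept  | salary
---+-------+-------
2  | Sales | 122217
6  | Sales | 131823
7  | Sales | 125156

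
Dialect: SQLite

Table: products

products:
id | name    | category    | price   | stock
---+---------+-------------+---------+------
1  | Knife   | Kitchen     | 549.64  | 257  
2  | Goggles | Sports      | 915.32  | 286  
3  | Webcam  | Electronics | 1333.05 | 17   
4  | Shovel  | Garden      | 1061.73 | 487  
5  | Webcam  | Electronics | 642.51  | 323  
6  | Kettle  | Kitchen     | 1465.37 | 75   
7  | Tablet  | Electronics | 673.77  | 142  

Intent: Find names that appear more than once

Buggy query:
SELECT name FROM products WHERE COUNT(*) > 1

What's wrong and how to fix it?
Bug: COUNT(*) is an aggregate and cannot be used in WHERE

Fix: Group first, then use HAVING for the count condition

Corrected query:
SELECT name FROM products GROUP BY name HAVING COUNT(*) > 1

Result:
name  
------
Webcam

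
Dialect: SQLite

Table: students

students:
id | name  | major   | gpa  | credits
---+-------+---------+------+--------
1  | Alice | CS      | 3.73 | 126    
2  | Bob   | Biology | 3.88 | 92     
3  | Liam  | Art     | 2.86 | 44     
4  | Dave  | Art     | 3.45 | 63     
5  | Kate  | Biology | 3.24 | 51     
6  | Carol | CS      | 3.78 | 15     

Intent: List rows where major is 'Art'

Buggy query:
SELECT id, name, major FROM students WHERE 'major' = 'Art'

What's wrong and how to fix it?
Bug: 'major' in single quotes is a string literal, not the column; the comparison is literal-vs-literal and never true

Fix: Reference the column as major without single quotes

Corrected query:
SELECT id, name, major FROM students WHERE major = 'Art'

Result:
id | name | major
---+------+------
3  | Liam | Art  
4  | Dave | Art  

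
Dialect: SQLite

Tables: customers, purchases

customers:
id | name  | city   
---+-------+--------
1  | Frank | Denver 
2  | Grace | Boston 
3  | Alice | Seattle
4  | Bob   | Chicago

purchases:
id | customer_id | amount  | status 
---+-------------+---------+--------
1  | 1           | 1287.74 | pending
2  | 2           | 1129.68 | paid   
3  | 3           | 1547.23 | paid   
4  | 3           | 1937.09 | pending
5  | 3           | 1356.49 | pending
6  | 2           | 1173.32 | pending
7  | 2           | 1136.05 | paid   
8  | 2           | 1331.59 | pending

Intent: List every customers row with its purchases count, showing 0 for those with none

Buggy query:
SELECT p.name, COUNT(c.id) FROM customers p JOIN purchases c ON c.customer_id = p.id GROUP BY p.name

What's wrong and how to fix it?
Bug: An inner join excludes parents with zero children

Fix: Use LEFT JOIN so parents without children still appear (COUNT(c.id) gives 0)

Corrected query:
SELECT p.name, COUNT(c.id) FROM customers p LEFT JOIN purchases c ON c.customer_id = p.id GROUP BY p.name

Result:
name  | COUNT(c.id)
------+------------
Alice | 3          
Bob   | 0          
Frank | 1          
Grace | 4          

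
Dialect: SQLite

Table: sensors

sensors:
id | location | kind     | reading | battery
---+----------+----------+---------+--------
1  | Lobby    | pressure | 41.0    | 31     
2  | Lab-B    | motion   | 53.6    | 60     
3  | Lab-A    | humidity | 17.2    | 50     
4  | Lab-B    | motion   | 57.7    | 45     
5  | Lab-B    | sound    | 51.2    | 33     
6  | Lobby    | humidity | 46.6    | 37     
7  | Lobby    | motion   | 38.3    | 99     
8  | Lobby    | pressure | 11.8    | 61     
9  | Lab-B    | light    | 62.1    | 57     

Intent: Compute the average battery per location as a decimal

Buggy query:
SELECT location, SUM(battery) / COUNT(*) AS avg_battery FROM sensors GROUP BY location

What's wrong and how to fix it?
Bug: Both operands are integers, so '/' performs integer division and truncates

Fix: Cast one side to REAL so the division keeps the fractional part

Corrected query:
SELECT location, SUM(battery) * 1.0 / COUNT(*) AS avg_battery FROM sensors GROUP BY location

Result:
location | avg_battery
---------+------------
Lab-A    | 50         
Lab-B    | 48.75      
Lobby    | 57         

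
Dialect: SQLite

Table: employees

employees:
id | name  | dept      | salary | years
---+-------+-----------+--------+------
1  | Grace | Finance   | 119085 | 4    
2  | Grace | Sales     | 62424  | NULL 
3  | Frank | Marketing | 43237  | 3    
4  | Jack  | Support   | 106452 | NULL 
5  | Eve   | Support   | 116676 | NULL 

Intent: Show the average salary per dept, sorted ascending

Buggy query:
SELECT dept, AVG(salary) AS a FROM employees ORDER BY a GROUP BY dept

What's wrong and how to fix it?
Bug: GROUP BY must precede ORDER BY

Fix: Move ORDER BY to the end, after GROUP BY

Corrected query:
SELECT dept, AVG(salary) AS a FROM employees GROUP BY dept ORDER BY a

Result:
dept      | a     
----------+-------
Marketing | 43237 
Sales     | 62424 
Support   | 111564
Finance   | 119085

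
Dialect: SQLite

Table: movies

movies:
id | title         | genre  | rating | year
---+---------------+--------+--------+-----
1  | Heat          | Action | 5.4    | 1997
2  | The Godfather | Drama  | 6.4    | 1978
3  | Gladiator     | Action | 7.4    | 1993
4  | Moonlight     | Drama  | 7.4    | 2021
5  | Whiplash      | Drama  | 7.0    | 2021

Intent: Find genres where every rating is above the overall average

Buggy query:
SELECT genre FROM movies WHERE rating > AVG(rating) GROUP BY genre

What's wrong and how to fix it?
Bug: AVG() is an aggregate; it can't sit directly in WHERE

Fix: Use a subquery for AVG and a HAVING MIN(...) filter so the condition holds for every row in the group

Corrected query:
SELECT genre FROM movies GROUP BY genre HAVING MIN(rating) > (SELECT AVG(rating) FROM movies)

Result:
(no rows)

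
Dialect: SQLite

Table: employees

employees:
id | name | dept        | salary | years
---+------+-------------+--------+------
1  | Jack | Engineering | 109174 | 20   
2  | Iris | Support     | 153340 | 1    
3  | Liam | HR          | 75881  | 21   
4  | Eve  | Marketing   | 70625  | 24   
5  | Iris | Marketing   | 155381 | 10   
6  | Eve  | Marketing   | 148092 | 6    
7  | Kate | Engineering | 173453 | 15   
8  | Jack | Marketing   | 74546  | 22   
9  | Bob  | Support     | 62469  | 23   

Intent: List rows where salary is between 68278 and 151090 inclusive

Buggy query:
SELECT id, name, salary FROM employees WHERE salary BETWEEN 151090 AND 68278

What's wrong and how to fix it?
Bug: BETWEEN expects the lower bound first; with 151090 AND 68278 the range is empty

Fix: Write BETWEEN 68278 AND 151090

Corrected query:
SELECT id, name, salary FROM employees WHERE salary BETWEEN 68278 AND 151090

Result:
id | name | salary
---+------+-------
1  | Jack | 109174
3  | Liam | 75881 
4  | Eve  | 70625 
6  | Eve  | 148092
8  | Jack | 74546 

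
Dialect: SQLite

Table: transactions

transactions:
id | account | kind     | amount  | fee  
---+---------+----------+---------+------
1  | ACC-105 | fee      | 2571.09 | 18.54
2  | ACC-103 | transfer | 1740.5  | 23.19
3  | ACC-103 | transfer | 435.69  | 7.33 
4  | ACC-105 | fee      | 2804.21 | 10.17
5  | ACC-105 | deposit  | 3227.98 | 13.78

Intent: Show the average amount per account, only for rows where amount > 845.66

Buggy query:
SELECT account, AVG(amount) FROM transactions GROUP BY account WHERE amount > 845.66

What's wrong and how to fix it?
Bug: Row-level WHERE must come before GROUP BY in the clause order

Fix: Move the WHERE clause before GROUP BY

Corrected query:
SELECT account, AVG(amount) FROM transactions WHERE amount > 845.66 GROUP BY account

Result:
account | AVG(amount)
--------+------------
ACC-103 | 1740.5     
ACC-105 | 2867.76    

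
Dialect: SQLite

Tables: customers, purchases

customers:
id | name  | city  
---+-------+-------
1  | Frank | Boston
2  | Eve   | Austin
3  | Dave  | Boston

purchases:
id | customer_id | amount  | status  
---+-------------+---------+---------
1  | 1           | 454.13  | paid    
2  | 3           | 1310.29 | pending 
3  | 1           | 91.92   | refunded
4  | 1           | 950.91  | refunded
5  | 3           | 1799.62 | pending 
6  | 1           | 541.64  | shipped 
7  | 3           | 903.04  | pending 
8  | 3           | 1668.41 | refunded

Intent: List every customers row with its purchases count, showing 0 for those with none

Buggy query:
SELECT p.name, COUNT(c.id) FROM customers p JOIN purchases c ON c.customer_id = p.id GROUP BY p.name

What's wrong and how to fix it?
Bug: An inner join excludes parents with zero children

Fix: Use LEFT JOIN so parents without children still appear (COUNT(c.id) gives 0)

Corrected query:
SELECT p.name, COUNT(c.id) FROM customers p LEFT JOIN purchases c ON c.customer_id = p.id GROUP BY p.name

Result:
name  | COUNT(c.id)
------+------------
Dave  | 4          
Eve   | 0          
Frank | 4          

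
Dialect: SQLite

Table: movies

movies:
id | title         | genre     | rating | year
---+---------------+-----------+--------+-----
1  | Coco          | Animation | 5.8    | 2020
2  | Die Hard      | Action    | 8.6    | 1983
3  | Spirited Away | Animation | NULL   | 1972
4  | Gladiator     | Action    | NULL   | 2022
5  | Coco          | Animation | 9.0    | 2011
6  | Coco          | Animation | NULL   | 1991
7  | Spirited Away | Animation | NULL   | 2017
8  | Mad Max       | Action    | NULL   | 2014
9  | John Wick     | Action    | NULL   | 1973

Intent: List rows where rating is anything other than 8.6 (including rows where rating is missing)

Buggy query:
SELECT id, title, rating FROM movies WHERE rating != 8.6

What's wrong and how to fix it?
Bug: 'rating != 8.6' is unknown when rating is NULL, so NULL rows are silently excluded

Fix: Handle NULL separately with IS NULL alongside the inequality

Corrected query:
SELECT id, title, rating FROM movies WHERE rating != 8.6 OR rating IS NULL

Result:
id | title         | rating
---+---------------+-------
1  | Coco          | 5.8   
3  | Spirited Away | NULL  
4  | Gladiator     | NULL  
5  | Coco          | 9     
6  | Coco          | NULL  
7  | Spirited Away | NULL  
8  | Mad Max       | NULL  
9  | John Wick     | NULL  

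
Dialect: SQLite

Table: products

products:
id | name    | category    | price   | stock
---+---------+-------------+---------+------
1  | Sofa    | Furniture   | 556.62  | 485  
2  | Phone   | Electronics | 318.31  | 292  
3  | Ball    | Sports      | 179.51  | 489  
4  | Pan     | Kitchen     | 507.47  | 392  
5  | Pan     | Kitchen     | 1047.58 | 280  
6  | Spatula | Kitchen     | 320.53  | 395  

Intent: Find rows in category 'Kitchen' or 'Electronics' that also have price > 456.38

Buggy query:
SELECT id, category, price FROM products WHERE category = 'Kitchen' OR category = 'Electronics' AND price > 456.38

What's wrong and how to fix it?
Bug: Without parentheses, AND is evaluated before OR, so the price filter only applies to the 'Electronics' branch

Fix: Add parentheses around the OR so the AND applies to both alternatives

Corrected query:
SELECT id, category, price FROM products WHERE (category = 'Kitchen' OR category = 'Electronics') AND price > 456.38

Result:
id | category | price  
---+----------+--------
4  | Kitchen  | 507.47 
5  | Kitchen  | 1047.58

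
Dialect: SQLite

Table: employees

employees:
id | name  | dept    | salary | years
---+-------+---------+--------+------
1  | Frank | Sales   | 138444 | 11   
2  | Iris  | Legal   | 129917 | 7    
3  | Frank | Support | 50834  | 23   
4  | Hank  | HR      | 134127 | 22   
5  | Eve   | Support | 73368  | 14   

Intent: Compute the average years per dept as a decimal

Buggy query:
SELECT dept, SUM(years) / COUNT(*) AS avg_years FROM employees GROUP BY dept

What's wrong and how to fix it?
Bug: Both operands are integers, so '/' performs integer division and truncates

Fix: Cast one side to REAL so the division keeps the fractional part

Corrected query:
SELECT dept, SUM(years) * 1.0 / COUNT(*) AS avg_years FROM employees GROUP BY dept

Result:
dept    | avg_years
--------+----------
HR      | 22       
Legal   | 7        
Sales   | 11       
Support | 18.5     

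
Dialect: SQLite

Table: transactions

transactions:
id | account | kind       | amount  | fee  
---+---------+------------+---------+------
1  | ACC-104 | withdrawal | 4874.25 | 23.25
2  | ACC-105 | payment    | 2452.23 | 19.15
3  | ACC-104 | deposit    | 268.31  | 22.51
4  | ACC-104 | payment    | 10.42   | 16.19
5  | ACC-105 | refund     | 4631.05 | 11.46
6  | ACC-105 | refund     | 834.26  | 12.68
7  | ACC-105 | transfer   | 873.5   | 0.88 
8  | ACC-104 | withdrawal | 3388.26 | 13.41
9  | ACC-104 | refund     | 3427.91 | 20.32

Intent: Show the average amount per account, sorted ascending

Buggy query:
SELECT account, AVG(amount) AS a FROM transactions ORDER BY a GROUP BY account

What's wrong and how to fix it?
Bug: GROUP BY must precede ORDER BY

Fix: Move ORDER BY to the end, after GROUP BY

Corrected query:
SELECT account, AVG(amount) AS a FROM transactions GROUP BY account ORDER BY a

Result:
account | a      
--------+--------
ACC-105 | 2197.76
ACC-104 | 2393.83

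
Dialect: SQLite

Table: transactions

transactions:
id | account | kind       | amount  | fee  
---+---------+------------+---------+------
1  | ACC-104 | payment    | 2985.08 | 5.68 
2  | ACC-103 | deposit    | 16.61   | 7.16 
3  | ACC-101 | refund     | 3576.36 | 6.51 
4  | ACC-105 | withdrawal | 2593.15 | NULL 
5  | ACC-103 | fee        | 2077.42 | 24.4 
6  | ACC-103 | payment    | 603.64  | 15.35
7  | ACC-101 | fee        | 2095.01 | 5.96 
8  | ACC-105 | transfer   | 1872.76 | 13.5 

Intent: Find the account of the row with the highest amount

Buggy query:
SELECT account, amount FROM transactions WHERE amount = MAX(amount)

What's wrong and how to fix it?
Bug: MAX(amount) is an aggregate and cannot be used directly in WHERE

Fix: Wrap MAX in a scalar subquery so WHERE compares against a single value

Corrected query:
SELECT account, amount FROM transactions WHERE amount = (SELECT MAX(amount) FROM transactions)

Result:
account | amount 
--------+--------
ACC-101 | 3576.36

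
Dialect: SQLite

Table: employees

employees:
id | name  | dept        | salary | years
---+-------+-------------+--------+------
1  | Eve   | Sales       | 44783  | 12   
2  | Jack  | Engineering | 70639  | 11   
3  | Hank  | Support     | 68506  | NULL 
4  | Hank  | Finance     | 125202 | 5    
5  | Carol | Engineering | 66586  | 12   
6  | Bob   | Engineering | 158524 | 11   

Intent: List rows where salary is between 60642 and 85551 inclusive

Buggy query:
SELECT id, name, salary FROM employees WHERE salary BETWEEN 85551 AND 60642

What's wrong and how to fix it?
Bug: BETWEEN expects the lower bound first; with 85551 AND 60642 the range is empty

Fix: Write BETWEEN 60642 AND 85551

Corrected query:
SELECT id, name, salary FROM employees WHERE salary BETWEEN 60642 AND 85551

Result:
id | name  | salary
---+-------+-------
2  | Jack  | 70639 
3  | Hank  | 68506 
5  | Carol | 66586 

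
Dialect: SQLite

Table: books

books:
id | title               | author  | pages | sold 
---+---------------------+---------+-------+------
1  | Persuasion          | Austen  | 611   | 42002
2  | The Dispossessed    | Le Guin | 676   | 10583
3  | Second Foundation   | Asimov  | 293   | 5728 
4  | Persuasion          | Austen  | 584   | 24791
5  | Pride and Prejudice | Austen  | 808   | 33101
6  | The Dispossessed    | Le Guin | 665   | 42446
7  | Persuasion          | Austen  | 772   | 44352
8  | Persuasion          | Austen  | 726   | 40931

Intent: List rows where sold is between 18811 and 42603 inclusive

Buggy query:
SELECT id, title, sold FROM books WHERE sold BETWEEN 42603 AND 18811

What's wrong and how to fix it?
Bug: The bounds are reversed; BETWEEN a AND b requires a <= b to match anything

Fix: Swap the bounds so the smaller value comes first

Corrected query:
SELECT id, title, sold FROM books WHERE sold BETWEEN 18811 AND 42603

Result:
id | title               | sold 
---+---------------------+------
1  | Persuasion          | 42002
4  | Persuasion          | 24791
5  | Pride and Prejudice | 33101
6  | The Dispossessed    | 42446
8  | Persuasion          | 40931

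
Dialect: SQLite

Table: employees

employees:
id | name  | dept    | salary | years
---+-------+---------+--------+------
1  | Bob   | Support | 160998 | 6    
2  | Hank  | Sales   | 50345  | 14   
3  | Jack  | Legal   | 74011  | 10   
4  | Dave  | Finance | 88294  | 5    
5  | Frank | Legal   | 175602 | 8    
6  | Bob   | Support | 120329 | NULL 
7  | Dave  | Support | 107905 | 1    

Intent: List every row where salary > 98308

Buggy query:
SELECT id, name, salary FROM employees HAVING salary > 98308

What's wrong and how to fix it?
Bug: HAVING filters the output of aggregation, but this query has no GROUP BY and no aggregate functions, so SQLite rejects it (HAVING clause on a non-aggregate query); the condition here is per row

Fix: Use WHERE for row-level filtering

Corrected query:
SELECT id, name, salary FROM employees WHERE salary > 98308

Result:
id | name  | salary
---+-------+-------
1  | Bob   | 160998
5  | Frank | 175602
6  | Bob   | 120329
7  | Dave  | 107905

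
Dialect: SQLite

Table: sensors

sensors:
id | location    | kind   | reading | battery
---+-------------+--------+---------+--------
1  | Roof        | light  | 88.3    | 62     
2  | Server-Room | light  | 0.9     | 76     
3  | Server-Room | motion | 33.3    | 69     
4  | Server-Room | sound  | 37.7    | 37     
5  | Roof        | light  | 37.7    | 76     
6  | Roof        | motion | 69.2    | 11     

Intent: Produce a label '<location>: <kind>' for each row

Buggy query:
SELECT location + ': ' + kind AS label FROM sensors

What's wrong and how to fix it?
Bug: '+' is numeric addition; on text columns SQLite converts them to 0 instead of concatenating

Fix: Replace + with || to concatenate text

Corrected query:
SELECT location || ': ' || kind AS label FROM sensors

Result:
label              
-------------------
Roof: light        
Server-Room: light 
Server-Room: motion
Server-Room: sound 
Roof: light        
Roof: motion       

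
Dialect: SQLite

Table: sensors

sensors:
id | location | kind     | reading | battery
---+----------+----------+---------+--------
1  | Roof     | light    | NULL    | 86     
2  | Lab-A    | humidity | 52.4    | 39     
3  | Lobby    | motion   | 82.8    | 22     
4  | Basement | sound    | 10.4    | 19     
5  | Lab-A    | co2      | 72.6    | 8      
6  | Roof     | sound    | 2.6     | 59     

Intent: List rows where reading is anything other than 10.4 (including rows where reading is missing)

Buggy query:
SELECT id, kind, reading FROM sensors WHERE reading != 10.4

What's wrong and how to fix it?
Bug: 'reading != 10.4' is unknown when reading is NULL, so NULL rows are silently excluded

Fix: Add an explicit OR reading IS NULL to include the missing-value rows

Corrected query:
SELECT id, kind, reading FROM sensors WHERE reading != 10.4 OR reading IS NULL

Result:
id | kind     | reading
---+----------+--------
1  | light    | NULL   
2  | humidity | 52.4   
3  | motion   | 82.8   
5  | co2      | 72.6   
6  | sound    | 2.6    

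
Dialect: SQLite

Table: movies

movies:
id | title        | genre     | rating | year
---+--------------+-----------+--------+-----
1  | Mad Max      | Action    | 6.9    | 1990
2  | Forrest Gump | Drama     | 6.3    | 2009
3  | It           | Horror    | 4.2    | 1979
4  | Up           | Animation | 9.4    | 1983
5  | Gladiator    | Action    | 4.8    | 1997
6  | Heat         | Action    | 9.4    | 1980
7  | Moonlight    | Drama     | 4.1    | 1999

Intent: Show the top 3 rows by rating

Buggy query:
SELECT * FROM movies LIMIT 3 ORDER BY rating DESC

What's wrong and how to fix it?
Bug: ORDER BY cannot follow LIMIT; LIMIT is the final clause

Fix: Swap the clauses: ORDER BY first, then LIMIT

Corrected query:
SELECT * FROM movies ORDER BY rating DESC LIMIT 3

Result:
id | title   | genre     | rating | year
---+---------+-----------+--------+-----
4  | Up      | Animation | 9.4    | 1983
6  | Heat    | Action    | 9.4    | 1980
1  | Mad Max | Action    | 6.9    | 1990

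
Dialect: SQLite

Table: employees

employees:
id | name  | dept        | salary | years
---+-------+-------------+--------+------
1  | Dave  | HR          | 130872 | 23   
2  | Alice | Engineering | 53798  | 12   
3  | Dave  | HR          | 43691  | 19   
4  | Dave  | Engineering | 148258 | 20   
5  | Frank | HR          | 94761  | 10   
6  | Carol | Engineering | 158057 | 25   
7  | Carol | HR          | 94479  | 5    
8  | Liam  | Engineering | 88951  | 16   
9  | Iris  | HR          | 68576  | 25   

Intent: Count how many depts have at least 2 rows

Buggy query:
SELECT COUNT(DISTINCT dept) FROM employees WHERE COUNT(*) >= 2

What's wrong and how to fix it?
Bug: WHERE filters individual rows, not groups, so a group-level COUNT is invalid there

Fix: Group first with HAVING COUNT(*) >= 2, then COUNT the resulting groups

Corrected query:
SELECT COUNT(*) FROM (SELECT dept FROM employees GROUP BY dept HAVING COUNT(*) >= 2)

Result:
COUNT(*)
--------
2       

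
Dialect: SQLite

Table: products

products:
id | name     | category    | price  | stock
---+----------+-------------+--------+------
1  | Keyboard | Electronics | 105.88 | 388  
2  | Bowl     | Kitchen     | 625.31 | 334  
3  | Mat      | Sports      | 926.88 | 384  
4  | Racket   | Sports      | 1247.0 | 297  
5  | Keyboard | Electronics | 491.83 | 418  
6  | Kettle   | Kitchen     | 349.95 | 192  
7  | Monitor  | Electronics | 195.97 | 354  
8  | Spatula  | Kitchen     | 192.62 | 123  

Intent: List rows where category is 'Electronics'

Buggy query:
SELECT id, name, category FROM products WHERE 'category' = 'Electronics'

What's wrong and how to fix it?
Bug: Single quotes denote string literals in SQL; the column name is being compared as a constant string

Fix: Reference the column as category without single quotes

Corrected query:
SELECT id, name, category FROM products WHERE category = 'Electronics'

Result:
id | name     | category   
---+----------+------------
1  | Keyboard | Electronics
5  | Keyboard | Electronics
7  | Monitor  | Electronics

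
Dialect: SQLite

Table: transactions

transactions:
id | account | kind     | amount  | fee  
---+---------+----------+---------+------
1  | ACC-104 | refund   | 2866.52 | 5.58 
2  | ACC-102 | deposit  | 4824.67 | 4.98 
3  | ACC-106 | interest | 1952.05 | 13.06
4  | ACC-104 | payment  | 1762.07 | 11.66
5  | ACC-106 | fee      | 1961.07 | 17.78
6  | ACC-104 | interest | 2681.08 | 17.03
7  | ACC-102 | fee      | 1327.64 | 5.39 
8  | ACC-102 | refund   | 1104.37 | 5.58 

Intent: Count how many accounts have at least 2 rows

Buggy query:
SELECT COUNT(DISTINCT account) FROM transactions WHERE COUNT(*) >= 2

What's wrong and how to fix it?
Bug: COUNT(*) cannot appear in WHERE; the per-group count doesn't exist yet

Fix: Group first with HAVING COUNT(*) >= 2, then COUNT the resulting groups

Corrected query:
SELECT COUNT(*) FROM (SELECT account FROM transactions GROUP BY account HAVING COUNT(*) >= 2)

Result:
COUNT(*)
--------
3       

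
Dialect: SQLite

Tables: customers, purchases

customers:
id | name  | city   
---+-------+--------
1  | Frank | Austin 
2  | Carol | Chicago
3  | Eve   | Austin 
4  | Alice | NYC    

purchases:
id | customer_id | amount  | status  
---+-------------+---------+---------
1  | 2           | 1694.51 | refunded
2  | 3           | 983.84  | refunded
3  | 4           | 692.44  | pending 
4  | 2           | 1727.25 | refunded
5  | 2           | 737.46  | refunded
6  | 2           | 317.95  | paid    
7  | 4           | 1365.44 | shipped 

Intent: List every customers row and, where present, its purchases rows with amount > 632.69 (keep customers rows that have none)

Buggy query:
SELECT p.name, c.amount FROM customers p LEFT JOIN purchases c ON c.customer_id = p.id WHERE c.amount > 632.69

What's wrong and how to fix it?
Bug: A WHERE condition on the right-hand table after LEFT JOIN drops unmatched parents

Fix: Move the right-table condition into the ON clause so unmatched parents are kept

Corrected query:
SELECT p.name, c.amount FROM customers p LEFT JOIN purchases c ON c.customer_id = p.id AND c.amount > 632.69

Result:
name  | amount 
------+--------
Frank | NULL   
Carol | 737.46 
Carol | 1694.51
Carol | 1727.25
Eve   | 983.84 
Alice | 692.44 
Alice | 1365.44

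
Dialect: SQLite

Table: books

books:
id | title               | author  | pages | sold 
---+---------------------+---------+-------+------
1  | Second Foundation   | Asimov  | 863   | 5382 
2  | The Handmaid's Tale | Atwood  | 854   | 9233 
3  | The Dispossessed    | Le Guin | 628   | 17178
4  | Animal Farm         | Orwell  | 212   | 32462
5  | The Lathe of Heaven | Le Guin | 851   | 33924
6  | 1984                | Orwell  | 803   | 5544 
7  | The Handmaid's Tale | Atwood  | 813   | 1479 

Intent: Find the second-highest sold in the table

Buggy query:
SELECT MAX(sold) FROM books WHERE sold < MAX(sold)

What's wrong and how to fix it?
Bug: The inner MAX is an aggregate inside WHERE, which is not allowed

Fix: Compute the overall MAX in a subquery, then take MAX of rows below it

Corrected query:
SELECT MAX(sold) FROM books WHERE sold < (SELECT MAX(sold) FROM books)

Result:
MAX(sold)
---------
32462    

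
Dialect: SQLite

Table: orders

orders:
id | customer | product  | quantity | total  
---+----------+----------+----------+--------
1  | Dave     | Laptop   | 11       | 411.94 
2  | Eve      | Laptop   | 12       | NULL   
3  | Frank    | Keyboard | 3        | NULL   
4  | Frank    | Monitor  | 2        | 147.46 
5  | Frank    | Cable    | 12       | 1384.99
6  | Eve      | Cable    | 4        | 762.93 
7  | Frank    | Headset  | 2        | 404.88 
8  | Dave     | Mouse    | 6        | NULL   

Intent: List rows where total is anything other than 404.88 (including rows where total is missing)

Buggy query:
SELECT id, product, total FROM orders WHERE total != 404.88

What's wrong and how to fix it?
Bug: 'total != 404.88' is unknown when total is NULL, so NULL rows are silently excluded

Fix: Add an explicit OR total IS NULL to include the missing-value rows

Corrected query:
SELECT id, product, total FROM orders WHERE total != 404.88 OR total IS NULL

Result:
id | product  | total  
---+----------+--------
1  | Laptop   | 411.94 
2  | Laptop   | NULL   
3  | Keyboard | NULL   
4  | Monitor  | 147.46 
5  | Cable    | 1384.99
6  | Cable    | 762.93 
8  | Mouse    | NULL   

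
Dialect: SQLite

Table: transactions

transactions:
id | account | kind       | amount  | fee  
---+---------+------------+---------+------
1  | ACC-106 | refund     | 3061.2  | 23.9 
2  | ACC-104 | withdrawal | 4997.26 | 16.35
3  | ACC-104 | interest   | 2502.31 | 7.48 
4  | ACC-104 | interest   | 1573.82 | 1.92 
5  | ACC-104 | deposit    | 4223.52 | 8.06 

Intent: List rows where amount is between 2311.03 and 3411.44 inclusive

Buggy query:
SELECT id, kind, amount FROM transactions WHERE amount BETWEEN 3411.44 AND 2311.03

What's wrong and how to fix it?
Bug: The bounds are reversed; BETWEEN a AND b requires a <= b to match anything

Fix: Write BETWEEN 2311.03 AND 3411.44

Corrected query:
SELECT id, kind, amount FROM transactions WHERE amount BETWEEN 2311.03 AND 3411.44

Result:
id | kind     | amount 
---+----------+--------
1  | refund   | 3061.2 
3  | interest | 2502.31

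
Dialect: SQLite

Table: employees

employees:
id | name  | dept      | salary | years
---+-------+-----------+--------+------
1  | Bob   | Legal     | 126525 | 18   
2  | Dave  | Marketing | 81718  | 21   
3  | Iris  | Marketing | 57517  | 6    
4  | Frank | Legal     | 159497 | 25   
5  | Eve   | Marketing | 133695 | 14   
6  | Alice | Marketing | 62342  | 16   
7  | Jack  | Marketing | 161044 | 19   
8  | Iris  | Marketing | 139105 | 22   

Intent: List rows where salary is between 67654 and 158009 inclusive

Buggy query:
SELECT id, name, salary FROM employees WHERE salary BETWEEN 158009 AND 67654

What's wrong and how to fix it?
Bug: BETWEEN expects the lower bound first; with 158009 AND 67654 the range is empty

Fix: Swap the bounds so the smaller value comes first

Corrected query:
SELECT id, name, salary FROM employees WHERE salary BETWEEN 67654 AND 158009

Result:
id | name | salary
---+------+-------
1  | Bob  | 126525
2  | Dave | 81718 
5  | Eve  | 133695
8  | Iris | 139105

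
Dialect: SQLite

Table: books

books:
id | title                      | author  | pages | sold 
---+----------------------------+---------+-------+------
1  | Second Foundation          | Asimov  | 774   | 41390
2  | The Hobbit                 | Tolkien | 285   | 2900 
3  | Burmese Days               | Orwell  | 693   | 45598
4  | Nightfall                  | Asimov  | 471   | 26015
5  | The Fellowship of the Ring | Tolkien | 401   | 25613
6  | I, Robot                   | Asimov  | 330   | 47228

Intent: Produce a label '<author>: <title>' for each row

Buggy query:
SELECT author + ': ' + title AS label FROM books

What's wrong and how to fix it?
Bug: SQLite uses || for string concatenation; + coerces text to numbers (yielding 0)

Fix: Replace + with || to concatenate text

Corrected query:
SELECT author || ': ' || title AS label FROM books

Result:
label                              
-----------------------------------
Asimov: Second Foundation          
Tolkien: The Hobbit                
Orwell: Burmese Days               
Asimov: Nightfall                  
Tolkien: The Fellowship of the Ring
Asimov: I, Robot                   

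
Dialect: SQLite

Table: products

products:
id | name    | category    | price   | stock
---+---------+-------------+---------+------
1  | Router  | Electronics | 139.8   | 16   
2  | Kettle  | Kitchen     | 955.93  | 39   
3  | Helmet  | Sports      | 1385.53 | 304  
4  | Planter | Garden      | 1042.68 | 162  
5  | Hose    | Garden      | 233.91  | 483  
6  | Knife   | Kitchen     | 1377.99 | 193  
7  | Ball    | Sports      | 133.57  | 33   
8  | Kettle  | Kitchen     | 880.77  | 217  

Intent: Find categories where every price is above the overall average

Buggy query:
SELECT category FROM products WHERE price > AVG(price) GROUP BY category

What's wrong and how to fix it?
Bug: WHERE evaluates per row before aggregation, so AVG() is unavailable

Fix: Use a subquery for AVG and a HAVING MIN(...) filter so the condition holds for every row in the group

Corrected query:
SELECT category FROM products GROUP BY category HAVING MIN(price) > (SELECT AVG(price) FROM products)

Result:
category
--------
Kitchen 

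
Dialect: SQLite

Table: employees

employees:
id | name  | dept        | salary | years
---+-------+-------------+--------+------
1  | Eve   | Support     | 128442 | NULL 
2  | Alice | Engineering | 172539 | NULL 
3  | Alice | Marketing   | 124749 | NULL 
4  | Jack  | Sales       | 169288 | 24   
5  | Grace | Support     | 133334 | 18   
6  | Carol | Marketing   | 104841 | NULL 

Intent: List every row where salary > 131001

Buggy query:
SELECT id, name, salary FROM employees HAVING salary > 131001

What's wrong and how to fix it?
Bug: HAVING filters the output of aggregation, but this query has no GROUP BY and no aggregate functions, so SQLite rejects it (HAVING clause on a non-aggregate query); the condition here is per row

Fix: Use WHERE for row-level filtering

Corrected query:
SELECT id, name, salary FROM employees WHERE salary > 131001

Result:
id | name  | salary
---+-------+-------
2  | Alice | 172539
4  | Jack  | 169288
5  | Grace | 133334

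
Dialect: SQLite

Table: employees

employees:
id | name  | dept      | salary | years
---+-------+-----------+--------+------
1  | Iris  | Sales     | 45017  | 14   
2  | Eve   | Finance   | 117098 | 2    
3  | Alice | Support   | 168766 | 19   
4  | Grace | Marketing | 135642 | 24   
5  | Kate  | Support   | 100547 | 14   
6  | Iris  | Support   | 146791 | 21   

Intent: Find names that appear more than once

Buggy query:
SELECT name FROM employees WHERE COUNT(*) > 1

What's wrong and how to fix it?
Bug: WHERE can't reference COUNT(*); aggregates are computed after WHERE

Fix: GROUP BY name, then filter groups with HAVING COUNT(*) > 1

Corrected query:
SELECT name FROM employees GROUP BY name HAVING COUNT(*) > 1

Result:
name
----
Iris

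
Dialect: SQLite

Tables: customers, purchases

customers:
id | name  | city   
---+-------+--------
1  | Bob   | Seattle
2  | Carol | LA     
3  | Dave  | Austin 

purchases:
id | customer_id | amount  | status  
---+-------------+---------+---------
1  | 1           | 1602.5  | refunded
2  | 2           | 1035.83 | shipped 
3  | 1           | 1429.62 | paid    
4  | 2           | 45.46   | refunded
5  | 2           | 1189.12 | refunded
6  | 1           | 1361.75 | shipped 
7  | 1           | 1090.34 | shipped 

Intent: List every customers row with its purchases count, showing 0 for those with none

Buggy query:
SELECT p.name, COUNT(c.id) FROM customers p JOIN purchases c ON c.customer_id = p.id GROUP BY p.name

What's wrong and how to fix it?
Bug: An inner join excludes parents with zero children

Fix: Use LEFT JOIN so parents without children still appear (COUNT(c.id) gives 0)

Corrected query:
SELECT p.name, COUNT(c.id) FROM customers p LEFT JOIN purchases c ON c.customer_id = p.id GROUP BY p.name

Result:
name  | COUNT(c.id)
------+------------
Bob   | 4          
Carol | 3          
Dave  | 0          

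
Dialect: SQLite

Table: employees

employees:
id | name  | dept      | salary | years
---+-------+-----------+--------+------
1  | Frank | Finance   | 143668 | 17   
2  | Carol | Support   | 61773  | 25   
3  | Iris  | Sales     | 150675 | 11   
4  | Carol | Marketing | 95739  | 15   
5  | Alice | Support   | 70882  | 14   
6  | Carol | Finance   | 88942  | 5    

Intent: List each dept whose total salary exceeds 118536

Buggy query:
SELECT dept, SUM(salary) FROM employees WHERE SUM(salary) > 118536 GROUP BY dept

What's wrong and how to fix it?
Bug: Aggregate functions cannot appear in a WHERE clause

Fix: Use HAVING (which filters groups after aggregation) instead of WHERE

Corrected query:
SELECT dept, SUM(salary) FROM employees GROUP BY dept HAVING SUM(salary) > 118536

Result:
dept    | SUM(salary)
--------+------------
Finance | 232610     
Sales   | 150675     
Support | 132655     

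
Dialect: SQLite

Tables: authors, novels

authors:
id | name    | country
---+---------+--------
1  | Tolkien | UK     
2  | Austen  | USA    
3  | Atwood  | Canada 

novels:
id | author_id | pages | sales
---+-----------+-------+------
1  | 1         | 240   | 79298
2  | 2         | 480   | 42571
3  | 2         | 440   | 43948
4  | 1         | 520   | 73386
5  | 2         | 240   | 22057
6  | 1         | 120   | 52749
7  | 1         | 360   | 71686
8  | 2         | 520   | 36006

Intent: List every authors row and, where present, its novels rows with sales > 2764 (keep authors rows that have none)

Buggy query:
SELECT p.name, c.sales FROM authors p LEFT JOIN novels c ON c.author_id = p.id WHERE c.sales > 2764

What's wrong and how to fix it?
Bug: A WHERE condition on the right-hand table after LEFT JOIN drops unmatched parents

Fix: Move the right-table condition into the ON clause so unmatched parents are kept

Corrected query:
SELECT p.name, c.sales FROM authors p LEFT JOIN novels c ON c.author_id = p.id AND c.sales > 2764

Result:
name    | sales
--------+------
Tolkien | 52749
Tolkien | 71686
Tolkien | 73386
Tolkien | 79298
Austen  | 22057
Austen  | 36006
Austen  | 42571
Austen  | 43948
Atwood  | NULL 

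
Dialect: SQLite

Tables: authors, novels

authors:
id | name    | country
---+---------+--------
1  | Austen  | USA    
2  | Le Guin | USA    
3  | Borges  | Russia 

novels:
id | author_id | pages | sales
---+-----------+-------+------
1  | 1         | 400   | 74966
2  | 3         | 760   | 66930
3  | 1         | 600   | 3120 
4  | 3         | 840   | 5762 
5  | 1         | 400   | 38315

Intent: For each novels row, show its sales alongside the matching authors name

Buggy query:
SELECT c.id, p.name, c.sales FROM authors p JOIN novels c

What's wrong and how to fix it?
Bug: JOIN with no ON clause produces a cartesian product; every novels row pairs with every authors row

Fix: Specify the join condition linking the foreign key to the parent id

Corrected query:
SELECT c.id, p.name, c.sales FROM authors p JOIN novels c ON c.author_id = p.id

Result:
id | name   | sales
---+--------+------
1  | Austen | 74966
2  | Borges | 66930
3  | Austen | 3120 
4  | Borges | 5762 
5  | Austen | 38315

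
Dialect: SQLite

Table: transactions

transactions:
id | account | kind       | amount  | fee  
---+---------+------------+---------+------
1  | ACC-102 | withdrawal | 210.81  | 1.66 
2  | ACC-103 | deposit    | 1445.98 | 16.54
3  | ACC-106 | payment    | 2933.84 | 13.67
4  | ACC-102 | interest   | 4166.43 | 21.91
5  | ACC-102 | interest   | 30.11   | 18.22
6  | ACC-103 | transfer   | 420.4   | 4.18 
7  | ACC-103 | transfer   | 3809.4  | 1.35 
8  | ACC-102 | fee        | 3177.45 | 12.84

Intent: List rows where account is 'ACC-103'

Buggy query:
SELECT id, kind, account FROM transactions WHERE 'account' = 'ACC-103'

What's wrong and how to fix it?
Bug: Single quotes denote string literals in SQL; the column name is being compared as a constant string

Fix: Remove the quotes around the column name (or use double quotes for an identifier)

Corrected query:
SELECT id, kind, account FROM transactions WHERE account = 'ACC-103'

Result:
id | kind     | account
---+----------+--------
2  | deposit  | ACC-103
6  | transfer | ACC-103
7  | transfer | ACC-103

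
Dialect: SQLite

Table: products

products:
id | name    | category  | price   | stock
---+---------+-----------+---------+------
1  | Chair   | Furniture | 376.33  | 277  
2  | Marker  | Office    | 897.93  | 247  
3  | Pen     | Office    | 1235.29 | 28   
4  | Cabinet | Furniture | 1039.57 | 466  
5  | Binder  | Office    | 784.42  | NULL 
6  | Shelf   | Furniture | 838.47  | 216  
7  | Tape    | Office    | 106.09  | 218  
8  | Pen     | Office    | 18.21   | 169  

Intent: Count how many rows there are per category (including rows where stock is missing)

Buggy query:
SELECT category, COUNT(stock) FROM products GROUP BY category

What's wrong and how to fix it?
Bug: COUNT(stock) skips NULLs, so groups with missing stock are undercounted

Fix: Replace COUNT(stock) with COUNT(*)

Corrected query:
SELECT category, COUNT(*) FROM products GROUP BY category

Result:
category  | COUNT(*)
----------+---------
Furniture | 3       
Office    | 5       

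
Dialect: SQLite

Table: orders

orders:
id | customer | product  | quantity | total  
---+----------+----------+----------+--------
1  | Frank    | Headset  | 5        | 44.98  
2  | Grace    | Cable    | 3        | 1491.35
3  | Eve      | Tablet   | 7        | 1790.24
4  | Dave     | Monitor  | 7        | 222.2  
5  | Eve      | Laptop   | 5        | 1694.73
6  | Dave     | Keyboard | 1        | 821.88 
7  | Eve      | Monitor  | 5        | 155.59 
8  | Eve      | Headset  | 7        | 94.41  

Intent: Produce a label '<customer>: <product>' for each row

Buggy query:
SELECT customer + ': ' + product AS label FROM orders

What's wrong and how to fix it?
Bug: '+' is numeric addition; on text columns SQLite converts them to 0 instead of concatenating

Fix: Replace + with || to concatenate text

Corrected query:
SELECT customer || ': ' || product AS label FROM orders

Result:
label         
--------------
Frank: Headset
Grace: Cable  
Eve: Tablet   
Dave: Monitor 
Eve: Laptop   
Dave: Keyboard
Eve: Monitor  
Eve: Headset  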